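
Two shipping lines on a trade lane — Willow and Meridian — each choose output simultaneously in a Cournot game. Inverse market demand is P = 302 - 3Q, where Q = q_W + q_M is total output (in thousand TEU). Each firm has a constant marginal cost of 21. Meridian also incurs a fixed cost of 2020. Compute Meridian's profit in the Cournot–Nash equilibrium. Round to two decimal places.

Each firm earns π_i = (302 - 3Q)q_i - 21q_i.
Setting ∂π_i/∂q_i = 0 with rivals' quantities fixed: 281 - 6q_i - 3q_j = 0.
By symmetry each firm produces the same amount; substituting q_j = q_i yields q_i = 281/9.
Price P = 302 - 3·(562/9) = 344/3.
Meridian's profit: (344/3 - 21)·(281/9) - 2020 = 904.4815.

904.48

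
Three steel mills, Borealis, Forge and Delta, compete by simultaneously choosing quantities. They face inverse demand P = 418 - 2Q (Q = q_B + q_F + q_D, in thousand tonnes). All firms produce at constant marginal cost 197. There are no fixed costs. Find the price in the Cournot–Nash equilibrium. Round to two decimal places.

Each firm earns π_i = (418 - 2Q)q_i - 197q_i.
Setting ∂π_i/∂q_i = 0 with rivals' quantities fixed: 221 - 4q_i - 2·Σ_{j≠i} q_j = 0.
With identical firms every q_j equals q_i, so Σ_{j≠i} q_j = 2q_i and 221 = 8q_i, giving q_i = 221/8.
Total output Q = 663/8, so price P = 418 - 2·(663/8) = 1009/4.

252.25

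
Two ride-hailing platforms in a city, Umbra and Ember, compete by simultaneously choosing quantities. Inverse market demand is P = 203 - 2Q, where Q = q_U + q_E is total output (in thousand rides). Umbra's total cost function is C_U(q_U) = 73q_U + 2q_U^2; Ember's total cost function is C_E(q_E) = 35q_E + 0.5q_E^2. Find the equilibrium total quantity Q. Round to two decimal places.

Umbra's profit: π_U = (203 - 2Q)q_U - (73q_U + 2q_U²). Setting ∂π_U/∂q_U = 0: 130 - 8q_U - 2(q_E) = 0.
Ember's first-order condition: 168 - 5q_E - 2(q_U) = 0.
So q_U = (130 - 2q_E)/8 and q_E = (168 - 2q_U)/5.
Solving the pair: q_U = 157/18, q_E = 271/9.
Total output Q = 157/18 + 271/9 = 233/6.

38.83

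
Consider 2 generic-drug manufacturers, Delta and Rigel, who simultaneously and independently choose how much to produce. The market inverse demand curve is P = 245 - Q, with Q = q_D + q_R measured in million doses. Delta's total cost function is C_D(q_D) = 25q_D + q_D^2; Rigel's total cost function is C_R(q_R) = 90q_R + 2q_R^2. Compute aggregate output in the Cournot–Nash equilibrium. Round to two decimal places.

Delta's profit: π_D = (245 - Q)q_D - (25q_D + q_D²). Setting ∂π_D/∂q_D = 0: 220 - 4q_D - (q_R) = 0.
Rigel's profit: π_R = (245 - Q)q_R - (90q_R + 2q_R²). Setting ∂π_R/∂q_R = 0: 155 - 6q_R - (q_D) = 0.
Rearranging gives the reaction functions q_D = (220 - q_R)/4 and q_R = (155 - q_D)/6.
Substituting one into the other gives q_D = 1165/23 and q_R = 400/23.
Total output Q = 1165/23 + 400/23 = 1565/23.

68.04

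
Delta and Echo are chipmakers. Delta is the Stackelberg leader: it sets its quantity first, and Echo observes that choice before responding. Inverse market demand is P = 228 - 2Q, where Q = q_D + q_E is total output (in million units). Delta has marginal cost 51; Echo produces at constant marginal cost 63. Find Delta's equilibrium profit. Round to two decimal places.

2232.56

Solve by backward induction. Given q_D, the follower Echo maximises π_E = (228 - 2q_D - 2q_E)q_E - 63q_E.
∂π_E/∂q_E = 165 - 2q_D - 4q_E = 0 gives the reaction function q_E = (165 - 2q_D)/4.
Delta substitutes q_E(q_D) into its own profit: π_D = q_D(228 - 2q_D - (165 - 2q_D)/2) - 51q_D = (291/2 - q_D)q_D - 51q_D.
The leader's first-order condition 189/2 - 2q_D = 0 yields q_D = 189/4.
Then q_E = (165 - 2·(189/4))/4 = 141/8.
Price P = 228 - 2·(519/8) = 393/4.
Delta's profit: (393/4 - 51)·(189/4) = 2232.5625.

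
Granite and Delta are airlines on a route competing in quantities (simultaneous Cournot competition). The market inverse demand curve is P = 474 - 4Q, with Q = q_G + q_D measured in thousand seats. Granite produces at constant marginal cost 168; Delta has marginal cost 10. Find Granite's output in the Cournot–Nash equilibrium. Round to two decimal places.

Granite's profit: π_G = (474 - 4Q)q_G - (168q_G). Setting ∂π_G/∂q_G = 0: 306 - 8q_G - 4(q_D) = 0.
Delta's first-order condition: 464 - 8q_D - 4(q_G) = 0.
So q_G = (306 - 4q_D)/8 and q_D = (464 - 4q_G)/8.
Substituting one into the other gives q_G = 37/3 and q_D = 311/6.

12.33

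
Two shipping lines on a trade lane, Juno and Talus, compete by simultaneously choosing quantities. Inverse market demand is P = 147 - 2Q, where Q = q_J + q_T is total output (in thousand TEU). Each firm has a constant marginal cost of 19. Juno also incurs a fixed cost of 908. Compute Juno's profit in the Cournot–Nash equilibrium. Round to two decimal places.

2.22

A representative firm's profit is π_i = q_i(147 - 2Q) - 19q_i.
First-order condition (treating rivals' output as given): 128 - 4q_i - 2q_j = 0.
With identical firms every q_j equals q_i, so q_j = q_i and 128 = 6q_i, giving q_i = 64/3.
Price P = 147 - 2·(128/3) = 185/3.
Juno's profit: (185/3 - 19)·(64/3) - 908 = 20/9.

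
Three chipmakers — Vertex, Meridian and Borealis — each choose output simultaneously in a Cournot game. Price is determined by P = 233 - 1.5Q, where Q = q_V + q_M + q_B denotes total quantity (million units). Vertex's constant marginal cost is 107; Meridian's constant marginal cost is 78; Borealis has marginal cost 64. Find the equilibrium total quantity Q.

Vertex's profit: π_V = (233 - 1.5Q)q_V - (107q_V). Setting ∂π_V/∂q_V = 0: 126 - 3q_V - (3/2)(q_M + q_B) = 0.
Meridian's first-order condition: 155 - 3q_M - (3/2)(q_V + q_B) = 0.
Borealis's first-order condition: 169 - 3q_B - (3/2)(q_V + q_M) = 0.
Adding the 3 first-order conditions: 450 − 6Q = 0, so Q = 75.
Back-substituting: q_V = (126 − 225/2)/(3/2) = 9, q_M = (155 − 225/2)/(3/2) = 85/3, q_B = (169 − 225/2)/(3/2) = 113/3.
Total output Q = 9 + 85/3 + 113/3 = 75.

75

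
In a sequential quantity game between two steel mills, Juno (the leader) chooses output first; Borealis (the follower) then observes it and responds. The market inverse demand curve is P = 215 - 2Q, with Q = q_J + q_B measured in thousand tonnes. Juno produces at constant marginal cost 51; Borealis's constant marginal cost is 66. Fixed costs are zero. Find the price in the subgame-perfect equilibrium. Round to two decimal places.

95.75

Solve by backward induction. Given q_J, the follower Borealis maximises π_B = (215 - 2q_J - 2q_B)q_B - 66q_B.
Follower FOC: 149 - 2q_J - 4q_B = 0, so q_B(q_J) = (149 - 2q_J)/4.
The leader anticipates this reaction. Substituting into P = 215 - 2Q gives P = 281/2 - q_J, so π_J = (281/2 - q_J)q_J - 51q_J.
Leader FOC: 179/2 - 2q_J = 0, so q_J = 179/4.
Then q_B = (149 - 2·(179/4))/4 = 119/8.
Total output Q = 477/8, so price P = 215 - 2·(477/8) = 383/4.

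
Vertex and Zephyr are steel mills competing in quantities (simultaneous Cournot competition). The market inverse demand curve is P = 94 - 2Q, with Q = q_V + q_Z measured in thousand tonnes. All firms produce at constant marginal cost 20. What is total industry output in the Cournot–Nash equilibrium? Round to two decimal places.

Each firm earns π_i = (94 - 2Q)q_i - 20q_i.
First-order condition (treating rivals' output as given): 74 - 4q_i - 2q_j = 0.
With identical firms every q_j equals q_i, so q_j = q_i and 74 = 6q_i, giving q_i = 37/3.
Total output Q = 37/3 + 37/3 = 74/3.

24.67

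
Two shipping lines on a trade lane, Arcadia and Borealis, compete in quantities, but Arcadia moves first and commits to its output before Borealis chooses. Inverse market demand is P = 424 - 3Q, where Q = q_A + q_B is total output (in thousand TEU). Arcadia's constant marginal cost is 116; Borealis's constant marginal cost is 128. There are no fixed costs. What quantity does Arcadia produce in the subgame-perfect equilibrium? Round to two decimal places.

53.33

The follower Borealis best-responds to any q_A: π_B = (424 - 3Q)q_B - 128q_B.
∂π_B/∂q_B = 296 - 3q_A - 6q_B = 0 gives the reaction function q_B = (296 - 3q_A)/6.
The leader anticipates this reaction. Substituting into P = 424 - 3Q gives P = 276 - (3/2)q_A, so π_A = (276 - (3/2)q_A)q_A - 116q_A.
Leader FOC: 160 - 3q_A = 0, so q_A = 160/3.
Then q_B = (296 - 3·(160/3))/6 = 68/3.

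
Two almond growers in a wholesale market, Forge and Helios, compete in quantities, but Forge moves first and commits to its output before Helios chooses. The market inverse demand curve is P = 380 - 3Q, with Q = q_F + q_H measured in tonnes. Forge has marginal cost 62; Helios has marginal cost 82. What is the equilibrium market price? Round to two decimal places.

146.50

The follower Helios best-responds to any q_F: π_H = (380 - 3Q)q_H - 82q_H.
∂π_H/∂q_H = 298 - 3q_F - 6q_H = 0 gives the reaction function q_H = (298 - 3q_F)/6.
The leader anticipates this reaction. Substituting into P = 380 - 3Q gives P = 231 - (3/2)q_F, so π_F = (231 - (3/2)q_F)q_F - 62q_F.
The leader's first-order condition 169 - 3q_F = 0 yields q_F = 169/3.
Then q_H = (298 - 3·(169/3))/6 = 43/2.
Total output Q = 467/6, so price P = 380 - 3·(467/6) = 293/2.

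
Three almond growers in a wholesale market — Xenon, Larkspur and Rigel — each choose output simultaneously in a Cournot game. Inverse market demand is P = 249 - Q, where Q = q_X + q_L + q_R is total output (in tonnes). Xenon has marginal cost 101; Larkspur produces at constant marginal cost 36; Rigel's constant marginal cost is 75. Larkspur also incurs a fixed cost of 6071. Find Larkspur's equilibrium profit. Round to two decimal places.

209.56

Xenon's profit: π_X = (249 - Q)q_X - (101q_X). Setting ∂π_X/∂q_X = 0: 148 - 2q_X - (q_L + q_R) = 0.
Larkspur's profit: π_L = (249 - Q)q_L - (36q_L). Setting ∂π_L/∂q_L = 0: 213 - 2q_L - (q_X + q_R) = 0.
Rigel's profit: π_R = (249 - Q)q_R - (75q_R). Setting ∂π_R/∂q_R = 0: 174 - 2q_R - (q_X + q_L) = 0.
Summing all 3 equations gives 535 − 4Q = 0, hence Q = 535/4.
Back-substituting: q_X = (148 − 535/4) = 57/4, q_L = (213 − 535/4) = 317/4, q_R = (174 − 535/4) = 161/4.
Price P = 249 - 535/4 = 461/4.
Larkspur's profit: (461/4 - 36)·(317/4) - 6071 = 209.5625.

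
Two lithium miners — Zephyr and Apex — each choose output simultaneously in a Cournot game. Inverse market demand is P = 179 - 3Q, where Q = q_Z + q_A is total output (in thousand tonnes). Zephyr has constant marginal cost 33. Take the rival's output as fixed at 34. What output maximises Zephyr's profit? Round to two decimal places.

With the rival's output fixed at 34, Zephyr's profit is π_Z = (179 - 3·34 - 3q_Z)q_Z - (33q_Z) = (77 - 3q_Z)q_Z - (33q_Z).
∂π_Z/∂q_Z = 44 - 6q_Z = 0, so q_Z = 22/3.

7.33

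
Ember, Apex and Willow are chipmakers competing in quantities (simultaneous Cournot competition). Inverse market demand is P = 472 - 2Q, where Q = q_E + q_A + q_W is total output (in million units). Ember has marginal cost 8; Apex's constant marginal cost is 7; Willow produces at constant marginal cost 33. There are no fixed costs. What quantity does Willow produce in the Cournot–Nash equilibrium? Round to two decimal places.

48.50

Ember's profit: π_E = (472 - 2Q)q_E - (8q_E). Setting ∂π_E/∂q_E = 0: 464 - 4q_E - 2(q_A + q_W) = 0.
Apex's first-order condition: 465 - 4q_A - 2(q_E + q_W) = 0.
Willow's profit: π_W = (472 - 2Q)q_W - (33q_W). Setting ∂π_W/∂q_W = 0: 439 - 4q_W - 2(q_E + q_A) = 0.
Adding the 3 conditions: 1368 − 4Q − 4Q = 0, i.e. Q = 171.
Back-substituting: q_E = (464 − 342)/2 = 61, q_A = (465 − 342)/2 = 123/2, q_W = (439 − 342)/2 = 97/2.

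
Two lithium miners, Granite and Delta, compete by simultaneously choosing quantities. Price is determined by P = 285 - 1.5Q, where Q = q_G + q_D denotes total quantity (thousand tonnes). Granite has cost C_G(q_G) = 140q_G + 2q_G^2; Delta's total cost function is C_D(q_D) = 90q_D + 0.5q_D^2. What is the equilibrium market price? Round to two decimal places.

Granite's profit: π_G = (285 - 1.5Q)q_G - (140q_G + 2q_G²). Setting ∂π_G/∂q_G = 0: 145 - 7q_G - (3/2)(q_D) = 0.
Delta's first-order condition: 195 - 4q_D - (3/2)(q_G) = 0.
Best responses: q_G = (145 - (3/2)q_D)/7, q_D = (195 - (3/2)q_G)/4.
Solving the pair: q_G = 1150/103, q_D = 44.5631.
Total output Q = 55.7282, so price P = 285 - (3/2)·55.7282 = 201.4078.

201.41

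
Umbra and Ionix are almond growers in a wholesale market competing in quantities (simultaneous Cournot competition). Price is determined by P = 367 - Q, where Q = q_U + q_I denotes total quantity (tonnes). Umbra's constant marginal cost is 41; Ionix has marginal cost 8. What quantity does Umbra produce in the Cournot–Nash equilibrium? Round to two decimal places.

Umbra's profit: π_U = (367 - Q)q_U - (41q_U). Setting ∂π_U/∂q_U = 0: 326 - 2q_U - (q_I) = 0.
Ionix's first-order condition: 359 - 2q_I - (q_U) = 0.
Rearranging gives the reaction functions q_U = (326 - q_I)/2 and q_I = (359 - q_U)/2.
Solving the pair: q_U = 293/3, q_I = 392/3.

97.67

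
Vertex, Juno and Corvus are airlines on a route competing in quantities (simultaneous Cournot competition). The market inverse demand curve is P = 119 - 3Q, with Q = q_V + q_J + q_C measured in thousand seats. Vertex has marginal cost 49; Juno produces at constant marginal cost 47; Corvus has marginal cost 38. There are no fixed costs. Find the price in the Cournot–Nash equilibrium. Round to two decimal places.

Vertex's profit: π_V = (119 - 3Q)q_V - (49q_V). Setting ∂π_V/∂q_V = 0: 70 - 6q_V - 3(q_J + q_C) = 0.
Juno's first-order condition: 72 - 6q_J - 3(q_V + q_C) = 0.
Corvus's first-order condition: 81 - 6q_C - 3(q_V + q_J) = 0.
Adding the 3 first-order conditions: 223 − 12Q = 0, so Q = 223/12.
Back-substituting: q_V = (70 − 223/4)/3 = 19/4, q_J = (72 − 223/4)/3 = 65/12, q_C = (81 − 223/4)/3 = 101/12.
Total output Q = 223/12, so price P = 119 - 3·(223/12) = 253/4.

63.25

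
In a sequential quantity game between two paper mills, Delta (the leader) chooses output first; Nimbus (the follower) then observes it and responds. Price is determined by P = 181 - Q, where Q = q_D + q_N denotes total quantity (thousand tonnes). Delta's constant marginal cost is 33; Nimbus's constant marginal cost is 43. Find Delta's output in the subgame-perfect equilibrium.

79

Solve by backward induction. Given q_D, the follower Nimbus maximises π_N = (181 - q_D - q_N)q_N - 43q_N.
∂π_N/∂q_N = 138 - q_D - 2q_N = 0 gives the reaction function q_N = (138 - q_D)/2.
Delta substitutes q_N(q_D) into its own profit: π_D = q_D(181 - q_D - (138 - q_D)/2) - 33q_D = (112 - (1/2)q_D)q_D - 33q_D.
Maximising: ∂π_D/∂q_D = 79 - q_D = 0, giving q_D = 79.
Then q_N = (138 - 79)/2 = 59/2.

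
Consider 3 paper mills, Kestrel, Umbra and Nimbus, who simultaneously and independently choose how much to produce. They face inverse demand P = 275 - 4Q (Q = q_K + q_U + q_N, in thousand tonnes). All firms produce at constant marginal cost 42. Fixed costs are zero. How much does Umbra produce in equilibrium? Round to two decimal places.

14.56

A representative firm's profit is π_i = q_i(275 - 4Q) - 42q_i.
Setting ∂π_i/∂q_i = 0 with rivals' quantities fixed: 233 - 8q_i - 4·Σ_{j≠i} q_j = 0.
By symmetry each firm produces the same amount; substituting Σ_{j≠i} q_j = 2q_i yields q_i = 233/16.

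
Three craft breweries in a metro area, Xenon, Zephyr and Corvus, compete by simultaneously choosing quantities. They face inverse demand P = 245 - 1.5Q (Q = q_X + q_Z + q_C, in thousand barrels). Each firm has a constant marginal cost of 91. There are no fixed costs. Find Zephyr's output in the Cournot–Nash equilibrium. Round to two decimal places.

25.67

Each firm earns π_i = (245 - 1.5Q)q_i - 91q_i.
First-order condition (treating rivals' output as given): 154 - 3q_i - (3/2)·Σ_{j≠i} q_j = 0.
With identical firms every q_j equals q_i, so Σ_{j≠i} q_j = 2q_i and 154 = 6q_i, giving q_i = 77/3.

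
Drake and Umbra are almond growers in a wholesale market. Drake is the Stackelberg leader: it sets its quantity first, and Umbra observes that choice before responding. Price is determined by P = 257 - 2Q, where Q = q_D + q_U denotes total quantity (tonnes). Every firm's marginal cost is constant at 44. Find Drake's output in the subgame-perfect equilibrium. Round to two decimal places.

The follower Umbra best-responds to any q_D: π_U = (257 - 2Q)q_U - 44q_U.
Follower FOC: 213 - 2q_D - 4q_U = 0, so q_U(q_D) = (213 - 2q_D)/4.
Drake substitutes q_U(q_D) into its own profit: π_D = q_D(257 - 2q_D - (213 - 2q_D)/2) - 44q_D = (301/2 - q_D)q_D - 44q_D.
Leader FOC: 213/2 - 2q_D = 0, so q_D = 213/4.
Then q_U = (213 - 2·(213/4))/4 = 213/8.

53.25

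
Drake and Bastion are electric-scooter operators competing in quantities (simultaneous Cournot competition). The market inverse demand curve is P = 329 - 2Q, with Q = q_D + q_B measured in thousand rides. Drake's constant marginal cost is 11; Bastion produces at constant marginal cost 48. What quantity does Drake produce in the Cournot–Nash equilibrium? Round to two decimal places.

Drake's profit: π_D = (329 - 2Q)q_D - (11q_D). Setting ∂π_D/∂q_D = 0: 318 - 4q_D - 2(q_B) = 0.
Bastion's first-order condition: 281 - 4q_B - 2(q_D) = 0.
So q_D = (318 - 2q_B)/4 and q_B = (281 - 2q_D)/4.
Solving the pair: q_D = 355/6, q_B = 122/3.

59.17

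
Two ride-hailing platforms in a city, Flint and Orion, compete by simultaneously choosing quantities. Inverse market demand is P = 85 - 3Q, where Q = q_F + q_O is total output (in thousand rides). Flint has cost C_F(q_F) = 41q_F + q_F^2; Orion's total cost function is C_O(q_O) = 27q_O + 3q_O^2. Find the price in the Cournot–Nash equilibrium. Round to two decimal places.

61.34

Flint's profit: π_F = (85 - 3Q)q_F - (41q_F + q_F²). Setting ∂π_F/∂q_F = 0: 44 - 8q_F - 3(q_O) = 0.
Orion's first-order condition: 58 - 12q_O - 3(q_F) = 0.
Rearranging gives the reaction functions q_F = (44 - 3q_O)/8 and q_O = (58 - 3q_F)/12.
Substituting one into the other gives q_F = 118/29 and q_O = 332/87.
Total output Q = 686/87, so price P = 85 - 3·(686/87) = 1779/29.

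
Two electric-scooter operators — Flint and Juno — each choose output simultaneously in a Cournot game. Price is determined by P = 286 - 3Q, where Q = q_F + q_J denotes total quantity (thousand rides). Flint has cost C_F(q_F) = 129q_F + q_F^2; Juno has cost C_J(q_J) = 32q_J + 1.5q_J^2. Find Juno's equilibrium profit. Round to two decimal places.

2762.72

Flint's profit: π_F = (286 - 3Q)q_F - (129q_F + q_F²). Setting ∂π_F/∂q_F = 0: 157 - 8q_F - 3(q_J) = 0.
Juno's profit: π_J = (286 - 3Q)q_J - (32q_J + (3/2)q_J²). Setting ∂π_J/∂q_J = 0: 254 - 9q_J - 3(q_F) = 0.
Best responses: q_F = (157 - 3q_J)/8, q_J = (254 - 3q_F)/9.
Substituting one into the other gives q_F = 31/3 and q_J = 223/9.
Price P = 286 - 3·(316/9) = 542/3.
Juno's profit: (542/3)·(223/9) - 32·(223/9) - (3/2)(223/9)² = 2762.7222.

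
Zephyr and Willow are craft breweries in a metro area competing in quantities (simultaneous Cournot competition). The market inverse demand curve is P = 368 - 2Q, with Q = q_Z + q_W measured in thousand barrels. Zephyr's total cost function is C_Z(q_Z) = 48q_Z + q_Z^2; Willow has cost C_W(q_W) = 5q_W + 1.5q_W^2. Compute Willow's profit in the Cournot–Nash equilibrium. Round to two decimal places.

5733.42

Zephyr's profit: π_Z = (368 - 2Q)q_Z - (48q_Z + q_Z²). Setting ∂π_Z/∂q_Z = 0: 320 - 6q_Z - 2(q_W) = 0.
Willow's profit: π_W = (368 - 2Q)q_W - (5q_W + (3/2)q_W²). Setting ∂π_W/∂q_W = 0: 363 - 7q_W - 2(q_Z) = 0.
Rearranging gives the reaction functions q_Z = (320 - 2q_W)/6 and q_W = (363 - 2q_Z)/7.
Solving the pair: q_Z = 757/19, q_W = 769/19.
Price P = 368 - 2·(1526/19) = 207.3684.
Willow's profit: 207.3684·(769/19) - 5·(769/19) - (3/2)(769/19)² = 5733.4169.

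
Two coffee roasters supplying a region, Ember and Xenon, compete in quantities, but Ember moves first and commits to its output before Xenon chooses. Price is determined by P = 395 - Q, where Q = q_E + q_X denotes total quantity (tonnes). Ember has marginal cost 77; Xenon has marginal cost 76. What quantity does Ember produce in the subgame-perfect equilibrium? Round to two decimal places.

158.50

Solve by backward induction. Given q_E, the follower Xenon maximises π_X = (395 - q_E - q_X)q_X - 76q_X.
Follower FOC: 319 - q_E - 2q_X = 0, so q_X(q_E) = (319 - q_E)/2.
Ember substitutes q_X(q_E) into its own profit: π_E = q_E(395 - q_E - (319 - q_E)/2) - 77q_E = (471/2 - (1/2)q_E)q_E - 77q_E.
The leader's first-order condition 317/2 - q_E = 0 yields q_E = 317/2.
Then q_X = (319 - 317/2)/2 = 321/4.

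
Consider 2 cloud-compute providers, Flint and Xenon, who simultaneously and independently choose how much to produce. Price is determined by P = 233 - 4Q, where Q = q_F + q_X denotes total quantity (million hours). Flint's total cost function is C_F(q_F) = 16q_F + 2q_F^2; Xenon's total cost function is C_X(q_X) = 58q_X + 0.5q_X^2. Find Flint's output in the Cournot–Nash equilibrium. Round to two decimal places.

13.62

Flint's profit: π_F = (233 - 4Q)q_F - (16q_F + 2q_F²). Setting ∂π_F/∂q_F = 0: 217 - 12q_F - 4(q_X) = 0.
Xenon's profit: π_X = (233 - 4Q)q_X - (58q_X + (1/2)q_X²). Setting ∂π_X/∂q_X = 0: 175 - 9q_X - 4(q_F) = 0.
Rearranging gives the reaction functions q_F = (217 - 4q_X)/12 and q_X = (175 - 4q_F)/9.
Substituting one into the other gives q_F = 1253/92 and q_X = 308/23.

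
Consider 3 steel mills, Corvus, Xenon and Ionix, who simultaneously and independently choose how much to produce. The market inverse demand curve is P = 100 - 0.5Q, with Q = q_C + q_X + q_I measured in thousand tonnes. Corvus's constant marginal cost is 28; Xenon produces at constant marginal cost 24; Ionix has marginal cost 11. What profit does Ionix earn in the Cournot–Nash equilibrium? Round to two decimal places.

Corvus's profit: π_C = (100 - 0.5Q)q_C - (28q_C). Setting ∂π_C/∂q_C = 0: 72 - q_C - (1/2)(q_X + q_I) = 0.
Xenon's profit: π_X = (100 - 0.5Q)q_X - (24q_X). Setting ∂π_X/∂q_X = 0: 76 - q_X - (1/2)(q_C + q_I) = 0.
Ionix's profit: π_I = (100 - 0.5Q)q_I - (11q_I). Setting ∂π_I/∂q_I = 0: 89 - q_I - (1/2)(q_C + q_X) = 0.
Adding the 3 conditions: 237 − Q − Q = 0, i.e. Q = 237/2.
Back-substituting: q_C = (72 − 237/4)/(1/2) = 51/2, q_X = (76 − 237/4)/(1/2) = 67/2, q_I = (89 − 237/4)/(1/2) = 119/2.
Price P = 100 - (1/2)·(237/2) = 163/4.
Ionix's profit: (163/4 - 11)·(119/2) = 1770.1250.

1770.13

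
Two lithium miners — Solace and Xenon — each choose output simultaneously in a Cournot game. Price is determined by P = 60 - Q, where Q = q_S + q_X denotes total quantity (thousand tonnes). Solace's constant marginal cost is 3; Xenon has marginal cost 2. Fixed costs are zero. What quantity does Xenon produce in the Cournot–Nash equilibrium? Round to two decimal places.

Solace's profit: π_S = (60 - Q)q_S - (3q_S). Setting ∂π_S/∂q_S = 0: 57 - 2q_S - (q_X) = 0.
Xenon's profit: π_X = (60 - Q)q_X - (2q_X). Setting ∂π_X/∂q_X = 0: 58 - 2q_X - (q_S) = 0.
Best responses: q_S = (57 - q_X)/2, q_X = (58 - q_S)/2.
Solving the pair: q_S = 56/3, q_X = 59/3.

19.67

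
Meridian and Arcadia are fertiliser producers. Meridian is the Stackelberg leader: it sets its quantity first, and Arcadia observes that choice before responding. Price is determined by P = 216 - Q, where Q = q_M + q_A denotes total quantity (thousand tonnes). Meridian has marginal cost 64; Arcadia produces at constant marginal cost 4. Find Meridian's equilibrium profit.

1058

Solve by backward induction. Given q_M, the follower Arcadia maximises π_A = (216 - q_M - q_A)q_A - 4q_A.
Setting the follower's marginal profit to zero, 212 - q_M - 2q_A = 0, i.e. q_A = (212 - q_M)/2.
The leader anticipates this reaction. Substituting into P = 216 - Q gives P = 110 - (1/2)q_M, so π_M = (110 - (1/2)q_M)q_M - 64q_M.
Maximising: ∂π_M/∂q_M = 46 - q_M = 0, giving q_M = 46.
Then q_A = (212 - 46)/2 = 83.
Price P = 216 - 129 = 87.
Meridian's profit: (87 - 64)·46 = 1058.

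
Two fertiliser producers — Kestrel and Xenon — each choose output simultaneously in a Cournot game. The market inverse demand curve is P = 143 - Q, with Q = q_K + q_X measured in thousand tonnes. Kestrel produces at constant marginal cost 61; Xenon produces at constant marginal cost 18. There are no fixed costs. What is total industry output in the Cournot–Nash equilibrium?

69

Kestrel's profit: π_K = (143 - Q)q_K - (61q_K). Setting ∂π_K/∂q_K = 0: 82 - 2q_K - (q_X) = 0.
Xenon's first-order condition: 125 - 2q_X - (q_K) = 0.
Rearranging gives the reaction functions q_K = (82 - q_X)/2 and q_X = (125 - q_K)/2.
Solving the pair: q_K = 13, q_X = 56.
Total output Q = 13 + 56 = 69.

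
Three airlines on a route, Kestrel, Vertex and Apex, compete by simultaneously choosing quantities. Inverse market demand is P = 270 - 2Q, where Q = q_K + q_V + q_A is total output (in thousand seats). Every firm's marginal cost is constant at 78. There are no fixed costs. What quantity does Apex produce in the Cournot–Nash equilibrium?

24

A representative firm's profit is π_i = q_i(270 - 2Q) - 78q_i.
Setting ∂π_i/∂q_i = 0 with rivals' quantities fixed: 192 - 4q_i - 2·Σ_{j≠i} q_j = 0.
By symmetry each firm produces the same amount; substituting Σ_{j≠i} q_j = 2q_i yields q_i = 192/8 = 24.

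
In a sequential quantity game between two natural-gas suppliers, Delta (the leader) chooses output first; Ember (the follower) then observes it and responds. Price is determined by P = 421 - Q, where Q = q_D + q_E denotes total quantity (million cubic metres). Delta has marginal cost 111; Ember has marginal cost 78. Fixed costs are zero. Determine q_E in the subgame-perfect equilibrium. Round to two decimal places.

102.25

Solve by backward induction. Given q_D, the follower Ember maximises π_E = (421 - q_D - q_E)q_E - 78q_E.
Setting the follower's marginal profit to zero, 343 - q_D - 2q_E = 0, i.e. q_E = (343 - q_D)/2.
The leader anticipates this reaction. Substituting into P = 421 - Q gives P = 499/2 - (1/2)q_D, so π_D = (499/2 - (1/2)q_D)q_D - 111q_D.
Maximising: ∂π_D/∂q_D = 277/2 - q_D = 0, giving q_D = 277/2.
Then q_E = (343 - 277/2)/2 = 409/4.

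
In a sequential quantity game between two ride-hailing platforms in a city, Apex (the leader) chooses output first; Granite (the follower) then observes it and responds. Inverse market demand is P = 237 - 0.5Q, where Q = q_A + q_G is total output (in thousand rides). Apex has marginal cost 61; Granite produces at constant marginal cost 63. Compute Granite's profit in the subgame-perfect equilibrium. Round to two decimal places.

Solve by backward induction. Given q_A, the follower Granite maximises π_G = (237 - (1/2)q_A - (1/2)q_G)q_G - 63q_G.
∂π_G/∂q_G = 174 - (1/2)q_A - q_G = 0 gives the reaction function q_G = (174 - (1/2)q_A).
The leader anticipates this reaction. Substituting into P = 237 - 0.5Q gives P = 150 - (1/4)q_A, so π_A = (150 - (1/4)q_A)q_A - 61q_A.
Maximising: ∂π_A/∂q_A = 89 - (1/2)q_A = 0, giving q_A = 178.
Then q_G = (174 - (1/2)·178) = 85.
Price P = 237 - (1/2)·263 = 211/2.
Granite's profit: (211/2 - 63)·85 = 3612.5000.

3612.50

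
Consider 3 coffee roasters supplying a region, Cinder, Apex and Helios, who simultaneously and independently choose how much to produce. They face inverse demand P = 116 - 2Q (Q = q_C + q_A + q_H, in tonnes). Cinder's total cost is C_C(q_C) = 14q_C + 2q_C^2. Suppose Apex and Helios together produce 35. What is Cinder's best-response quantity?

With rivals' combined output fixed at 35, Cinder's profit is π_C = (116 - 2·35 - 2q_C)q_C - (14q_C + 2q_C²) = (46 - 2q_C)q_C - (14q_C + 2q_C²).
∂π_C/∂q_C = 32 - 8q_C = 0, so q_C = 4.

4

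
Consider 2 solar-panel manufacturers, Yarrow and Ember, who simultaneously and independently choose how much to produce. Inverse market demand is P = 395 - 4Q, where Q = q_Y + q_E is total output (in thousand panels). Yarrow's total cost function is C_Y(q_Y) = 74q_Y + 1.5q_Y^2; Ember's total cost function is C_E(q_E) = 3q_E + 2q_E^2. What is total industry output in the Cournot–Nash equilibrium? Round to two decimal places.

45.79

Yarrow's profit: π_Y = (395 - 4Q)q_Y - (74q_Y + (3/2)q_Y²). Setting ∂π_Y/∂q_Y = 0: 321 - 11q_Y - 4(q_E) = 0.
Ember's profit: π_E = (395 - 4Q)q_E - (3q_E + 2q_E²). Setting ∂π_E/∂q_E = 0: 392 - 12q_E - 4(q_Y) = 0.
Rearranging gives the reaction functions q_Y = (321 - 4q_E)/11 and q_E = (392 - 4q_Y)/12.
Solving the pair: q_Y = 571/29, q_E = 757/29.
Total output Q = 571/29 + 757/29 = 1328/29.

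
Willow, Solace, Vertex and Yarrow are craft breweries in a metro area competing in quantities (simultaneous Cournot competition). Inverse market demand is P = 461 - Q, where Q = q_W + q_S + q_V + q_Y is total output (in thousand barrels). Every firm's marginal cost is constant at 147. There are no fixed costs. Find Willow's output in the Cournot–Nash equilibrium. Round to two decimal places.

A representative firm's profit is π_i = q_i(461 - Q) - 147q_i.
First-order condition (treating rivals' output as given): 314 - 2q_i - Σ_{j≠i} q_j = 0.
With identical firms every q_j equals q_i, so Σ_{j≠i} q_j = 3q_i and 314 = 5q_i, giving q_i = 314/5.

62.80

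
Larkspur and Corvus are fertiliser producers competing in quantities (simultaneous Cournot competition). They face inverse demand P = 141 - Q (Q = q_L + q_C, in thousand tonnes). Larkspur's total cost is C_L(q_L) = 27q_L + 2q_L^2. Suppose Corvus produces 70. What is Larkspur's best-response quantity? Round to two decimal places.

With the rival's output fixed at 70, Larkspur's profit is π_L = (141 - 70 - q_L)q_L - (27q_L + 2q_L²) = (71 - q_L)q_L - (27q_L + 2q_L²).
∂π_L/∂q_L = 44 - 6q_L = 0, so q_L = 22/3.

7.33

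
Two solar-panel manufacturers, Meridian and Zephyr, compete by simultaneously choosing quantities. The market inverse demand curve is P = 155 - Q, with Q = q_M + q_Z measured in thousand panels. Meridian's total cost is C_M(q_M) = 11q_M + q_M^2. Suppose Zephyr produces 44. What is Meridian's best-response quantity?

With the rival's output fixed at 44, Meridian's profit is π_M = (155 - 44 - q_M)q_M - (11q_M + q_M²) = (111 - q_M)q_M - (11q_M + q_M²).
∂π_M/∂q_M = 100 - 4q_M = 0, so q_M = 25.

25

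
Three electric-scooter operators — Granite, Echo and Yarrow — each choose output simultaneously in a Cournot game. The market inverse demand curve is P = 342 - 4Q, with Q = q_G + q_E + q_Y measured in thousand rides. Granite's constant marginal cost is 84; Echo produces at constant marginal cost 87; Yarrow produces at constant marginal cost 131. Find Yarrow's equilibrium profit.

Granite's profit: π_G = (342 - 4Q)q_G - (84q_G). Setting ∂π_G/∂q_G = 0: 258 - 8q_G - 4(q_E + q_Y) = 0.
Echo's first-order condition: 255 - 8q_E - 4(q_G + q_Y) = 0.
Yarrow's profit: π_Y = (342 - 4Q)q_Y - (131q_Y). Setting ∂π_Y/∂q_Y = 0: 211 - 8q_Y - 4(q_G + q_E) = 0.
Adding the 3 first-order conditions: 724 − 16Q = 0, so Q = 181/4.
Back-substituting: q_G = (258 − 181)/4 = 77/4, q_E = (255 − 181)/4 = 37/2, q_Y = (211 − 181)/4 = 15/2.
Price P = 342 - 4·(181/4) = 161.
Yarrow's profit: (161 - 131)·(15/2) = 225.

225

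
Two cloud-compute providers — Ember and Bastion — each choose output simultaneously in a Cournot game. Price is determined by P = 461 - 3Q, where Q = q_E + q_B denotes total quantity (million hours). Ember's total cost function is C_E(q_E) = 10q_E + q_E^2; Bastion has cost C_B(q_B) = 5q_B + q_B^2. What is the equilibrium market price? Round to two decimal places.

Ember's profit: π_E = (461 - 3Q)q_E - (10q_E + q_E²). Setting ∂π_E/∂q_E = 0: 451 - 8q_E - 3(q_B) = 0.
Bastion's profit: π_B = (461 - 3Q)q_B - (5q_B + q_B²). Setting ∂π_B/∂q_B = 0: 456 - 8q_B - 3(q_E) = 0.
Best responses: q_E = (451 - 3q_B)/8, q_B = (456 - 3q_E)/8.
Substituting one into the other gives q_E = 448/11 and q_B = 459/11.
Total output Q = 907/11, so price P = 461 - 3·(907/11) = 213.6364.

213.64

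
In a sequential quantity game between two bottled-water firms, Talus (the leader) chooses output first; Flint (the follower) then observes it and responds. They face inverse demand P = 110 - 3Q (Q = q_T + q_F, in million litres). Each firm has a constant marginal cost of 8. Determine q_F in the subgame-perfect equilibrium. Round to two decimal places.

8.50

The follower Flint best-responds to any q_T: π_F = (110 - 3Q)q_F - 8q_F.
Setting the follower's marginal profit to zero, 102 - 3q_T - 6q_F = 0, i.e. q_F = (102 - 3q_T)/6.
Talus substitutes q_F(q_T) into its own profit: π_T = q_T(110 - 3q_T - (102 - 3q_T)/2) - 8q_T = (59 - (3/2)q_T)q_T - 8q_T.
Maximising: ∂π_T/∂q_T = 51 - 3q_T = 0, giving q_T = 17.
Then q_F = (102 - 3·17)/6 = 17/2.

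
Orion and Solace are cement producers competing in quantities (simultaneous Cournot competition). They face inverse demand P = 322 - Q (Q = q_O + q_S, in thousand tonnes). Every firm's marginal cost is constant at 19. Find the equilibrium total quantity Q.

Each firm earns π_i = (322 - Q)q_i - 19q_i.
Setting ∂π_i/∂q_i = 0 with rivals' quantities fixed: 303 - 2q_i - q_j = 0.
With identical firms every q_j equals q_i, so q_j = q_i and 303 = 3q_i, giving q_i = 101.
Total output Q = 101 + 101 = 202.

202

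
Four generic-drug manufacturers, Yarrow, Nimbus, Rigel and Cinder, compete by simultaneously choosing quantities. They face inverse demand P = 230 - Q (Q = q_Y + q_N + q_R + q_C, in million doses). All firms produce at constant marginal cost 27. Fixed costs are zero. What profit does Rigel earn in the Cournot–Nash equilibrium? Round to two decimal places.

A representative firm's profit is π_i = q_i(230 - Q) - 27q_i.
First-order condition (treating rivals' output as given): 203 - 2q_i - Σ_{j≠i} q_j = 0.
With identical firms every q_j equals q_i, so Σ_{j≠i} q_j = 3q_i and 203 = 5q_i, giving q_i = 203/5.
Price P = 230 - 812/5 = 338/5.
Rigel's profit: (338/5 - 27)·(203/5) = 1648.3600.

1648.36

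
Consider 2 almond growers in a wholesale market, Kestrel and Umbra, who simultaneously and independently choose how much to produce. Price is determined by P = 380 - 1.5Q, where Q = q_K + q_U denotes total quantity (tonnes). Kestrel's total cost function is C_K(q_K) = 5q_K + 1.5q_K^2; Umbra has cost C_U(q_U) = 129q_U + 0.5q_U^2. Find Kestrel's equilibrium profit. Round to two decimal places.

8004.77

Kestrel's profit: π_K = (380 - 1.5Q)q_K - (5q_K + (3/2)q_K²). Setting ∂π_K/∂q_K = 0: 375 - 6q_K - (3/2)(q_U) = 0.
Umbra's profit: π_U = (380 - 1.5Q)q_U - (129q_U + (1/2)q_U²). Setting ∂π_U/∂q_U = 0: 251 - 4q_U - (3/2)(q_K) = 0.
Rearranging gives the reaction functions q_K = (375 - (3/2)q_U)/6 and q_U = (251 - (3/2)q_K)/4.
Substituting one into the other gives q_K = 1498/29 and q_U = 1258/29.
Price P = 380 - (3/2)·95.0345 = 237.4483.
Kestrel's profit: 237.4483·(1498/29) - 5·(1498/29) - (3/2)(1498/29)² = 8004.7705.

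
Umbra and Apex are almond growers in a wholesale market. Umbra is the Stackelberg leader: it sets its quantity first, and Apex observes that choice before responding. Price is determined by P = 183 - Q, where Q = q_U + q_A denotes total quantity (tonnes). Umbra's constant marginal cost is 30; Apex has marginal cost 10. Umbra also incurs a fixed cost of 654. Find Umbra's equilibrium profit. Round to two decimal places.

Solve by backward induction. Given q_U, the follower Apex maximises π_A = (183 - q_U - q_A)q_A - 10q_A.
∂π_A/∂q_A = 173 - q_U - 2q_A = 0 gives the reaction function q_A = (173 - q_U)/2.
The leader anticipates this reaction. Substituting into P = 183 - Q gives P = 193/2 - (1/2)q_U, so π_U = (193/2 - (1/2)q_U)q_U - 30q_U.
Leader FOC: 133/2 - q_U = 0, so q_U = 133/2.
Then q_A = (173 - 133/2)/2 = 213/4.
Price P = 183 - 479/4 = 253/4.
Umbra's profit: (253/4 - 30)·(133/2) - 654 = 1557.1250.

1557.13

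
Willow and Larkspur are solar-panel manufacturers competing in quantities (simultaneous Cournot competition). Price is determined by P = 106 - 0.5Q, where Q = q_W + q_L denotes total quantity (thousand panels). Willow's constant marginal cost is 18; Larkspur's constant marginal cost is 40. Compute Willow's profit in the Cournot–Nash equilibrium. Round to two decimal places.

Willow's profit: π_W = (106 - 0.5Q)q_W - (18q_W). Setting ∂π_W/∂q_W = 0: 88 - q_W - (1/2)(q_L) = 0.
Larkspur's first-order condition: 66 - q_L - (1/2)(q_W) = 0.
So q_W = (88 - (1/2)q_L) and q_L = (66 - (1/2)q_W).
Substituting one into the other gives q_W = 220/3 and q_L = 88/3.
Price P = 106 - (1/2)·(308/3) = 164/3.
Willow's profit: (164/3 - 18)·(220/3) = 2688.8889.

2688.89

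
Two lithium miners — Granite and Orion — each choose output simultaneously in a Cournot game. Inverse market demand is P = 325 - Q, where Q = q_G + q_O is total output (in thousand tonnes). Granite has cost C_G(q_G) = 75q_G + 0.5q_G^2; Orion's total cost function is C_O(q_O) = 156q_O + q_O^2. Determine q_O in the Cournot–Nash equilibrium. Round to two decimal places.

Granite's profit: π_G = (325 - Q)q_G - (75q_G + (1/2)q_G²). Setting ∂π_G/∂q_G = 0: 250 - 3q_G - (q_O) = 0.
Orion's profit: π_O = (325 - Q)q_O - (156q_O + q_O²). Setting ∂π_O/∂q_O = 0: 169 - 4q_O - (q_G) = 0.
So q_G = (250 - q_O)/3 and q_O = (169 - q_G)/4.
Solving the pair: q_G = 831/11, q_O = 257/11.

23.36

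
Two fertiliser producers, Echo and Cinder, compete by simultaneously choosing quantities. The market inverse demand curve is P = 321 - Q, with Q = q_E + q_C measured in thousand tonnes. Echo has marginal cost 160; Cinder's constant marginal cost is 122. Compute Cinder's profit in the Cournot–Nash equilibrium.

6241

Echo's profit: π_E = (321 - Q)q_E - (160q_E). Setting ∂π_E/∂q_E = 0: 161 - 2q_E - (q_C) = 0.
Cinder's first-order condition: 199 - 2q_C - (q_E) = 0.
Rearranging gives the reaction functions q_E = (161 - q_C)/2 and q_C = (199 - q_E)/2.
Substituting one into the other gives q_E = 41 and q_C = 79.
Price P = 321 - 120 = 201.
Cinder's profit: (201 - 122)·79 = 6241.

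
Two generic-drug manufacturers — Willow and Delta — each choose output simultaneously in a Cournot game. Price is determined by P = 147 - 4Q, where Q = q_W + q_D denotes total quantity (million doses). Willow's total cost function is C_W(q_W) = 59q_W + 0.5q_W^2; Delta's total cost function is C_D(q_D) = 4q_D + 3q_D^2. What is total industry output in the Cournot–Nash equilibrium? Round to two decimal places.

14.50

Willow's profit: π_W = (147 - 4Q)q_W - (59q_W + (1/2)q_W²). Setting ∂π_W/∂q_W = 0: 88 - 9q_W - 4(q_D) = 0.
Delta's profit: π_D = (147 - 4Q)q_D - (4q_D + 3q_D²). Setting ∂π_D/∂q_D = 0: 143 - 14q_D - 4(q_W) = 0.
So q_W = (88 - 4q_D)/9 and q_D = (143 - 4q_W)/14.
Substituting one into the other gives q_W = 6 and q_D = 17/2.
Total output Q = 6 + 17/2 = 29/2.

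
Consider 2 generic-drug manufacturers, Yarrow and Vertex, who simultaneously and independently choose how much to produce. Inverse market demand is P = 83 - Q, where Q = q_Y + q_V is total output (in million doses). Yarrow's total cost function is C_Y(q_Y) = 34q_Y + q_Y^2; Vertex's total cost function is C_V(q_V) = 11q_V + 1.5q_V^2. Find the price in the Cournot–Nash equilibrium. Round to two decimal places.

61.32

Yarrow's profit: π_Y = (83 - Q)q_Y - (34q_Y + q_Y²). Setting ∂π_Y/∂q_Y = 0: 49 - 4q_Y - (q_V) = 0.
Vertex's first-order condition: 72 - 5q_V - (q_Y) = 0.
Rearranging gives the reaction functions q_Y = (49 - q_V)/4 and q_V = (72 - q_Y)/5.
Substituting one into the other gives q_Y = 173/19 and q_V = 239/19.
Total output Q = 412/19, so price P = 83 - 412/19 = 1165/19.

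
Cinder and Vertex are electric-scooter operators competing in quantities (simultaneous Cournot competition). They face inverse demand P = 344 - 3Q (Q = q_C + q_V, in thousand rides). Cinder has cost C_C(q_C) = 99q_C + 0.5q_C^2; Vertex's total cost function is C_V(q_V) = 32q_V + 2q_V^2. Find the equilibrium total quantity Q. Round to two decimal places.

48.57

Cinder's profit: π_C = (344 - 3Q)q_C - (99q_C + (1/2)q_C²). Setting ∂π_C/∂q_C = 0: 245 - 7q_C - 3(q_V) = 0.
Vertex's profit: π_V = (344 - 3Q)q_V - (32q_V + 2q_V²). Setting ∂π_V/∂q_V = 0: 312 - 10q_V - 3(q_C) = 0.
So q_C = (245 - 3q_V)/7 and q_V = (312 - 3q_C)/10.
Substituting one into the other gives q_C = 1514/61 and q_V = 1449/61.
Total output Q = 1514/61 + 1449/61 = 48.5738.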